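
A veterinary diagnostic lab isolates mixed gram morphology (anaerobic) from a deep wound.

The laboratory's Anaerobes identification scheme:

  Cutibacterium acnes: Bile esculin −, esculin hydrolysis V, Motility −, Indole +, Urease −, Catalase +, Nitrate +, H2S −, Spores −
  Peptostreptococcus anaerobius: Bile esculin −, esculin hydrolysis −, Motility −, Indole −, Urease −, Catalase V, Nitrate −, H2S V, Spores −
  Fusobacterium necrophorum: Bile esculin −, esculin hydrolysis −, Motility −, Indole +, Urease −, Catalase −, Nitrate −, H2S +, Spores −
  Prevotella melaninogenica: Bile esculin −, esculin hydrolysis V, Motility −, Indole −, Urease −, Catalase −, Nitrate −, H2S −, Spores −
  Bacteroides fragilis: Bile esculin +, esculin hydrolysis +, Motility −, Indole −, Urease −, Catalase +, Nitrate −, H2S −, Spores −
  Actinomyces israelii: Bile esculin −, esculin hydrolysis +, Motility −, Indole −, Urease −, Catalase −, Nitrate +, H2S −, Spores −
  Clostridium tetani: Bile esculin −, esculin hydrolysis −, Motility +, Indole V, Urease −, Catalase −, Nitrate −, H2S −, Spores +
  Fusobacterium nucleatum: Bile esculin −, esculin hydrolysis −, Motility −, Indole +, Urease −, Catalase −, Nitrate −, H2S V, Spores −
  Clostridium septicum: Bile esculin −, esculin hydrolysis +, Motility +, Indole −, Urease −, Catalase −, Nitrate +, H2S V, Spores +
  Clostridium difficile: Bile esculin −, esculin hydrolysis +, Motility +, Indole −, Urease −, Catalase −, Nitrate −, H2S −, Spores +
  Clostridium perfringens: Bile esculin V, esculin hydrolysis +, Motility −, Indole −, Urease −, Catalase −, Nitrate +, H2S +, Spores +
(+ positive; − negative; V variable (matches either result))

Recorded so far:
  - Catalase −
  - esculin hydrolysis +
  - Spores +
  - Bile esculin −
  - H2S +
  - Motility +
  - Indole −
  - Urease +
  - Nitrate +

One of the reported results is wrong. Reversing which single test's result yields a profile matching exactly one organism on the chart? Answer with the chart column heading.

Urease

As reported, no row in the chart matches all 9 reactions.
Reversing Indole → still no organism matches.
Reversing esculin hydrolysis → still no organism matches.
Reversing Motility → still no organism matches.
Reversing Spores → still no organism matches.
Reversing Catalase → still no organism matches.
Reversing Nitrate → still no organism matches.
Reversing Urease (to −) → unique match: Clostridium septicum.
Reversing Bile esculin → still no organism matches.
Reversing H2S → still no organism matches.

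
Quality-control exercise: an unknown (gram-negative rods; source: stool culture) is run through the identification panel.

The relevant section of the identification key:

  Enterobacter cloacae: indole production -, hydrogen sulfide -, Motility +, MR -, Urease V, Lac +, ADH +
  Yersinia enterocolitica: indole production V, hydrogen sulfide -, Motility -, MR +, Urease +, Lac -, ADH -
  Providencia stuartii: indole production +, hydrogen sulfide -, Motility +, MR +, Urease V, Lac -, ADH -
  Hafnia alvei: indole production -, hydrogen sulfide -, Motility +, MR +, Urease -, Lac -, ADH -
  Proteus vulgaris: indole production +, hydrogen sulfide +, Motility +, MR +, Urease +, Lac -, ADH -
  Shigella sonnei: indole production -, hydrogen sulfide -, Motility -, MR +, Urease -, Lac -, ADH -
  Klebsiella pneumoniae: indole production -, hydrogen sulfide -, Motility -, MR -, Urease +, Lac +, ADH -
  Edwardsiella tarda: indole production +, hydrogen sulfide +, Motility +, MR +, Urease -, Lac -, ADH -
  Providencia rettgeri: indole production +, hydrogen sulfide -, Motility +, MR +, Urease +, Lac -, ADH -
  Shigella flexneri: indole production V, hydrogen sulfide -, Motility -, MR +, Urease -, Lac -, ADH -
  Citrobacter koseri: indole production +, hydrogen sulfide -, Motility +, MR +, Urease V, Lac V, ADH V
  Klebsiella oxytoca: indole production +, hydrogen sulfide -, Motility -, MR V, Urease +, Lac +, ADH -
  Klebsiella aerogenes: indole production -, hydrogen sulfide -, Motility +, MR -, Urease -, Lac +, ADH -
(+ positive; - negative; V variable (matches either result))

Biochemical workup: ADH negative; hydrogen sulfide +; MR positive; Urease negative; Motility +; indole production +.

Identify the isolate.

Edwardsiella tarda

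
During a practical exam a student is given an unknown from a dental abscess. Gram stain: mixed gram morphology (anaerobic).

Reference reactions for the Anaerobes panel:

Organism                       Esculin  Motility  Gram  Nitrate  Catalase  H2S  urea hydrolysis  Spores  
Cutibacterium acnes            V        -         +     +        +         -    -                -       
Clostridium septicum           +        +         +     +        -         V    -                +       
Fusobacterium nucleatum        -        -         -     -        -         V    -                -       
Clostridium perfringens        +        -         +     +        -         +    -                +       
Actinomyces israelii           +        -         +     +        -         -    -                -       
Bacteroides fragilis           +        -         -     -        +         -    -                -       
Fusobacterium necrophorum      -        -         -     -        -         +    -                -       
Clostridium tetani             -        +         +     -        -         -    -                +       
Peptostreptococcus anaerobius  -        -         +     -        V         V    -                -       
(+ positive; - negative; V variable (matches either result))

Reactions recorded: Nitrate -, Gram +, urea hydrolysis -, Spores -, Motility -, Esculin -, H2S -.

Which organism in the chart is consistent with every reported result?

Peptostreptococcus anaerobius

Gram +: excludes Fusobacterium nucleatum, Bacteroides fragilis, Fusobacterium necrophorum — 6 left.
urea hydrolysis -: all 6 remaining candidates are consistent.
Motility -: excludes Clostridium septicum, Clostridium tetani — 4 left.
Spores -: excludes Clostridium perfringens — 3 left.
Nitrate -: excludes Cutibacterium acnes, Actinomyces israelii — 1 left.
Esculin -: the one remaining candidate is consistent.
H2S -: the one remaining candidate is consistent.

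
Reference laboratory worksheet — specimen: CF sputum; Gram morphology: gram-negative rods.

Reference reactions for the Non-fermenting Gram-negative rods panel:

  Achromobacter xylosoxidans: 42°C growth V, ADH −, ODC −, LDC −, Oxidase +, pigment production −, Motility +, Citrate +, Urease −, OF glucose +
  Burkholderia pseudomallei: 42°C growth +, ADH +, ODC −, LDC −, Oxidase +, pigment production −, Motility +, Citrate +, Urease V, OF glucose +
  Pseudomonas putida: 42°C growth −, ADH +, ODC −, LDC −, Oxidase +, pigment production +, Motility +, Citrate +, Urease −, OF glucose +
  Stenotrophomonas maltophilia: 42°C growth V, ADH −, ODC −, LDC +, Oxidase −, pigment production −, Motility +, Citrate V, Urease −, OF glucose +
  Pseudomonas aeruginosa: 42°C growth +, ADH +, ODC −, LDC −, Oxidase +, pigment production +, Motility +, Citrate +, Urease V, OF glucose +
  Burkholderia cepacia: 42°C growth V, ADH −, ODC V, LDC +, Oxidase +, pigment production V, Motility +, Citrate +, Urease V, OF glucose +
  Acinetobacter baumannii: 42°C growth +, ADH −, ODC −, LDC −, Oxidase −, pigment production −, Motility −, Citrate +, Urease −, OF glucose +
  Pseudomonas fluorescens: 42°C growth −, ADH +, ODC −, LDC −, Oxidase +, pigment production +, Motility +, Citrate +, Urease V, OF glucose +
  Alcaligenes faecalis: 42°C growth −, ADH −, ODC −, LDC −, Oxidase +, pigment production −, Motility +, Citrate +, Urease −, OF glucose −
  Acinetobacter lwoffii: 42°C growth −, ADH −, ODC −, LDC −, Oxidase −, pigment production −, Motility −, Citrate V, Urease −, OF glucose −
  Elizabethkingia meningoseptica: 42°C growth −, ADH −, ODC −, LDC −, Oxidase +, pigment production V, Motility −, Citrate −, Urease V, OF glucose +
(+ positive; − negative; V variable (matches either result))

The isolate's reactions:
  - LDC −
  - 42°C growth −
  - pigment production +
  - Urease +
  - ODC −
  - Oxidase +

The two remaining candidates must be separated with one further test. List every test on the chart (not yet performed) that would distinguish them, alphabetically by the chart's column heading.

ADH, Citrate, Motility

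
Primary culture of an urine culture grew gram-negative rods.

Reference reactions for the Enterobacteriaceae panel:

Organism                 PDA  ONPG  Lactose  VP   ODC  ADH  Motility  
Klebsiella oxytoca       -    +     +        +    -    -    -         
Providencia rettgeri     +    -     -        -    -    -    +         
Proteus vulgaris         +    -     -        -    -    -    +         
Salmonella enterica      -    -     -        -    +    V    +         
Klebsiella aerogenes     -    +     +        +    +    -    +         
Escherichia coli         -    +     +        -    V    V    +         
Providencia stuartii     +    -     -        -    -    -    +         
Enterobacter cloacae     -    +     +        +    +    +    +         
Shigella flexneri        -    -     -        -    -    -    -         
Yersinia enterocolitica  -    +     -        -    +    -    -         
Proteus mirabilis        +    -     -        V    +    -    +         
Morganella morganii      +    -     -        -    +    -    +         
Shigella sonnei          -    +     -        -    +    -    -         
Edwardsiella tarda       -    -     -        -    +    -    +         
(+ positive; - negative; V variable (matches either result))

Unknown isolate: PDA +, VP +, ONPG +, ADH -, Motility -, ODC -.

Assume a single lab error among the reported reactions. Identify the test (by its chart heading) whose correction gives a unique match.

PDA

As reported, no row in the chart matches all 6 reactions.
Reversing VP → still no organism matches.
Reversing ADH → still no organism matches.
Reversing Motility → still no organism matches.
Reversing ODC → still no organism matches.
Reversing ONPG → still no organism matches.
Reversing PDA (to -) → unique match: Klebsiella oxytoca.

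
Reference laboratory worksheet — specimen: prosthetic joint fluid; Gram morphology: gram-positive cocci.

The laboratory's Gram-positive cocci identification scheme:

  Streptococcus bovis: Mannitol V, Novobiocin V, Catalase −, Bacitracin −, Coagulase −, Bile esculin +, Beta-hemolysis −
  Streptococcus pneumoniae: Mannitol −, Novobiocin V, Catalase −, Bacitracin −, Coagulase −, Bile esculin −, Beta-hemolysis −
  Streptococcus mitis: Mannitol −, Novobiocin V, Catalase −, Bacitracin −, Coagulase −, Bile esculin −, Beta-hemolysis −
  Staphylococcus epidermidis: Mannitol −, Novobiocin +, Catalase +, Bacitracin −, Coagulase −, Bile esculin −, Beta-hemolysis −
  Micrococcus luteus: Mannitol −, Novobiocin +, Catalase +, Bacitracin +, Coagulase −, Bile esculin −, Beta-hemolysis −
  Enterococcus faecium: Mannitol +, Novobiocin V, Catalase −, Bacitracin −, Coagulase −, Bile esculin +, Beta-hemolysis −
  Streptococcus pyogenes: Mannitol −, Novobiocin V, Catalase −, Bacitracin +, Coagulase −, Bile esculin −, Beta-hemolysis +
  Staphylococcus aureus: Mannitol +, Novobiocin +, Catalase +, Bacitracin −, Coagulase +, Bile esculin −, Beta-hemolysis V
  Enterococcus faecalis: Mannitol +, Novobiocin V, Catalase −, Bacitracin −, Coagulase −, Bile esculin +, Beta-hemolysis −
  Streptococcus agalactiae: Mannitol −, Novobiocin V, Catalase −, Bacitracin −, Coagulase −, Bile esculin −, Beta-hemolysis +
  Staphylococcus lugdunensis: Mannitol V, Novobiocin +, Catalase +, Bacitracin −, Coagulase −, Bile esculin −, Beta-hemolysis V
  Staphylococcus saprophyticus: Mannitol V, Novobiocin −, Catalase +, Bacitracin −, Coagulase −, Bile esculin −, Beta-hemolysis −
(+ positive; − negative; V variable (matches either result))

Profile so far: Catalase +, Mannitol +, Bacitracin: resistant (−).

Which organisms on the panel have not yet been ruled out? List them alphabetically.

Staphylococcus aureus, Staphylococcus lugdunensis, Staphylococcus saprophyticus

Mannitol +: excludes 6 organisms — 6 left.
Catalase +: excludes Streptococcus bovis, Enterococcus faecium, Enterococcus faecalis — 3 left.
Bacitracin −: all 3 remaining candidates are consistent.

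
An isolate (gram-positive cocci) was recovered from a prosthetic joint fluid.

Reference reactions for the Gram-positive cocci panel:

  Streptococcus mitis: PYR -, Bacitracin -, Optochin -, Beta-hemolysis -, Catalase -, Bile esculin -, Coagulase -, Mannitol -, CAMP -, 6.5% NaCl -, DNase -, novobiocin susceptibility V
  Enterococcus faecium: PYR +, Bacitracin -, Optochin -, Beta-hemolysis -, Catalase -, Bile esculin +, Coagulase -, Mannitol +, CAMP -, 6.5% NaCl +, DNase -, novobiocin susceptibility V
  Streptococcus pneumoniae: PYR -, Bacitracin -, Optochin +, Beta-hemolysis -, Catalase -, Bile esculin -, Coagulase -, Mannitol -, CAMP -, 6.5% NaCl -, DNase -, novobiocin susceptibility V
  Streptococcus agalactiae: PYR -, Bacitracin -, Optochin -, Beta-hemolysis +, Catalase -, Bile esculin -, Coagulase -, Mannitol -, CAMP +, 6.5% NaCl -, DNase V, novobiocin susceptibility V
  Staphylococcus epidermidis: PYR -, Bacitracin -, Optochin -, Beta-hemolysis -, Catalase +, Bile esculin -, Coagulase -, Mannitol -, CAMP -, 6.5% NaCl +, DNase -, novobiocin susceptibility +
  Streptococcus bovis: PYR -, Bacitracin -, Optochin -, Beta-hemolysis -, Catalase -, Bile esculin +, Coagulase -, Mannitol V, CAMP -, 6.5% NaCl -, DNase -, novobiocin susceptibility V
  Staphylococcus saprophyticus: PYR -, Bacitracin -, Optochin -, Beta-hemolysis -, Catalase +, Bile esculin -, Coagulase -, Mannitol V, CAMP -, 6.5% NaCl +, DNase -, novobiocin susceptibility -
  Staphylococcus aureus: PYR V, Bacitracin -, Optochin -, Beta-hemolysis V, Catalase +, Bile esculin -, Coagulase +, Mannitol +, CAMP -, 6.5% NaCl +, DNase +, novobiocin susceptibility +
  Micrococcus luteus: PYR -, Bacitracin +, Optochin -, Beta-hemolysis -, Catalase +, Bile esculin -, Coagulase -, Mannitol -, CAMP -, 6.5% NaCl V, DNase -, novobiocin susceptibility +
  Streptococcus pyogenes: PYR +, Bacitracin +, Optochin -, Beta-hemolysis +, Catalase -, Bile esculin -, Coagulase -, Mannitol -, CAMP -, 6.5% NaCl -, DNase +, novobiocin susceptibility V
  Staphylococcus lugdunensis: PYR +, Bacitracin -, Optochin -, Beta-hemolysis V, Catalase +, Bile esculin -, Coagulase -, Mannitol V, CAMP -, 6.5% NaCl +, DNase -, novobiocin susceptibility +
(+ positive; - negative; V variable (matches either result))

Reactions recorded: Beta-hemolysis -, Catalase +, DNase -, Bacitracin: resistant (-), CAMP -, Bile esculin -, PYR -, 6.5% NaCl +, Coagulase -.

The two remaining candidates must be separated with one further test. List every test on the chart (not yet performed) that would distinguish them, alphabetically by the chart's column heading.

novobiocin susceptibility

DNase -: excludes Staphylococcus aureus, Streptococcus pyogenes — 9 left.
PYR -: excludes Enterococcus faecium, Staphylococcus lugdunensis — 7 left.
Catalase +: excludes Streptococcus mitis, Streptococcus pneumoniae, Streptococcus agalactiae, Streptococcus bovis — 3 left.
Beta-hemolysis -: all 3 remaining candidates are consistent.
Bile esculin -: all 3 remaining candidates are consistent.
CAMP -: all 3 remaining candidates are consistent.
Coagulase -: all 3 remaining candidates are consistent.
6.5% NaCl +: all 3 remaining candidates are consistent.
Bacitracin -: excludes Micrococcus luteus — 2 left.
Two candidates remain: Staphylococcus epidermidis and Staphylococcus saprophyticus.
  Optochin: - vs - — same for both, does not separate.
  Mannitol: - vs V — variable for at least one, does not separate.
  novobiocin susceptibility: Staphylococcus epidermidis +, Staphylococcus saprophyticus - — discriminates.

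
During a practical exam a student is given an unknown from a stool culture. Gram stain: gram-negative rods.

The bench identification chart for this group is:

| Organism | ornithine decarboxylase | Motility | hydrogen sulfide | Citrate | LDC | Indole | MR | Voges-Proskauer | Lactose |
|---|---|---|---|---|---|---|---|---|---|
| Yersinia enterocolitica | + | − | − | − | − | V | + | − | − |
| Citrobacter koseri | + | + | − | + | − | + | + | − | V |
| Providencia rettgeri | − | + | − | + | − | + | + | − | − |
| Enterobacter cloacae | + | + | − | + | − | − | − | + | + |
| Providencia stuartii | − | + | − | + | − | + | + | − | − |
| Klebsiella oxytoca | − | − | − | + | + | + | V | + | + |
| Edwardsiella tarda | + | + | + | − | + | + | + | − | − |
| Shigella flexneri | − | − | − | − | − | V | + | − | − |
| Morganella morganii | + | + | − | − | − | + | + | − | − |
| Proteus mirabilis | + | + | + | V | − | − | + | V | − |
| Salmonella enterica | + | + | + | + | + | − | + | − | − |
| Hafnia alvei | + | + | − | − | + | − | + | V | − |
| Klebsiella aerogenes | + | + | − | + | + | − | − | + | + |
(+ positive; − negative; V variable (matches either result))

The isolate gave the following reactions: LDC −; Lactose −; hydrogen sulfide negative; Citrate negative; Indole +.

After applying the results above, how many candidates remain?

3

LDC −: excludes 5 organisms — 8 left.
Indole +: excludes Enterobacter cloacae, Proteus mirabilis — 6 left.
hydrogen sulfide −: all 6 remaining candidates are consistent.
Lactose −: all 6 remaining candidates are consistent.
Citrate −: excludes Citrobacter koseri, Providencia rettgeri, Providencia stuartii — 3 left.
Still consistent: Morganella morganii, Shigella flexneri, Yersinia enterocolitica.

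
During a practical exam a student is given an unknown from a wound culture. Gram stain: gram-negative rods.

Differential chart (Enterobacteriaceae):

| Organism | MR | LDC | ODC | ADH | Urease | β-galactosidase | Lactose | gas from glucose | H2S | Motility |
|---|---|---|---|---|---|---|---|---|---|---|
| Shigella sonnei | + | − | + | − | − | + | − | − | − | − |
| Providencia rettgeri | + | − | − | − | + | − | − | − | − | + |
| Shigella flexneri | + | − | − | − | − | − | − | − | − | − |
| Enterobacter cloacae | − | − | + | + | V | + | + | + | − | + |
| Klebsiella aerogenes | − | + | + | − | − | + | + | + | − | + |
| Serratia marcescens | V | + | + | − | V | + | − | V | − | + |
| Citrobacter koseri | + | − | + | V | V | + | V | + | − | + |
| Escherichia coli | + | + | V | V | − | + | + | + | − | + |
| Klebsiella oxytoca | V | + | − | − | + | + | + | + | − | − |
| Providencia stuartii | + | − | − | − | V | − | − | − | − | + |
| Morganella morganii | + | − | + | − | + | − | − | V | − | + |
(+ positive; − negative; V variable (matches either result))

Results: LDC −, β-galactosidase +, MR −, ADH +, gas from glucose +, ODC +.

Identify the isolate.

Enterobacter cloacae

β-galactosidase +: excludes Providencia rettgeri, Shigella flexneri, Providencia stuartii, Morganella morganii — 7 left.
MR −: excludes Shigella sonnei, Citrobacter koseri, Escherichia coli — 4 left.
gas from glucose +: all 4 remaining candidates are consistent.
LDC −: excludes Klebsiella aerogenes, Serratia marcescens, Klebsiella oxytoca — 1 left.
ODC +: the one remaining candidate is consistent.
ADH +: the one remaining candidate is consistent.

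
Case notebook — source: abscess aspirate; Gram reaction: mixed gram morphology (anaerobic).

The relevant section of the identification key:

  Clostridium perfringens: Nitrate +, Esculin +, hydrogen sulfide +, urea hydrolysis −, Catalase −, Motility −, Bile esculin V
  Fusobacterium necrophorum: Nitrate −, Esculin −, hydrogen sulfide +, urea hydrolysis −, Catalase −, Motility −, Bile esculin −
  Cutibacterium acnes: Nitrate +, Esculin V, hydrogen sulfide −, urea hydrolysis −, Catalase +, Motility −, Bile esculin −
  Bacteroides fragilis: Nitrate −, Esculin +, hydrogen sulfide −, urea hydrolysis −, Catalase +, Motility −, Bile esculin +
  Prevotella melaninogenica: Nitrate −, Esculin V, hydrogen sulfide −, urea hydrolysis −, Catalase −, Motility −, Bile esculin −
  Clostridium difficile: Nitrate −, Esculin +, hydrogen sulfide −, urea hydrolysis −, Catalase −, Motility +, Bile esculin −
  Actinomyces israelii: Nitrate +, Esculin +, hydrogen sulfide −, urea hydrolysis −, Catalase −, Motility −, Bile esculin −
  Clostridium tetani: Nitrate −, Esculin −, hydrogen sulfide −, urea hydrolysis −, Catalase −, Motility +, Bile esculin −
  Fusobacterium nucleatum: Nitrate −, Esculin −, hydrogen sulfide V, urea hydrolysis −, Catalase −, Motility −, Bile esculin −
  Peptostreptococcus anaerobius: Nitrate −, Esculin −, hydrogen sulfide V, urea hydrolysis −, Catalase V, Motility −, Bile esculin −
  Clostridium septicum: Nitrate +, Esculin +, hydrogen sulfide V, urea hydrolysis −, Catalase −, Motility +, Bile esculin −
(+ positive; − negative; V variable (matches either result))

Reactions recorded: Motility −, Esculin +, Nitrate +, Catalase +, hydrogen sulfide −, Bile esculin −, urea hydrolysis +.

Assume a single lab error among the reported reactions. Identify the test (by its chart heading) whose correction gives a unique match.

urea hydrolysis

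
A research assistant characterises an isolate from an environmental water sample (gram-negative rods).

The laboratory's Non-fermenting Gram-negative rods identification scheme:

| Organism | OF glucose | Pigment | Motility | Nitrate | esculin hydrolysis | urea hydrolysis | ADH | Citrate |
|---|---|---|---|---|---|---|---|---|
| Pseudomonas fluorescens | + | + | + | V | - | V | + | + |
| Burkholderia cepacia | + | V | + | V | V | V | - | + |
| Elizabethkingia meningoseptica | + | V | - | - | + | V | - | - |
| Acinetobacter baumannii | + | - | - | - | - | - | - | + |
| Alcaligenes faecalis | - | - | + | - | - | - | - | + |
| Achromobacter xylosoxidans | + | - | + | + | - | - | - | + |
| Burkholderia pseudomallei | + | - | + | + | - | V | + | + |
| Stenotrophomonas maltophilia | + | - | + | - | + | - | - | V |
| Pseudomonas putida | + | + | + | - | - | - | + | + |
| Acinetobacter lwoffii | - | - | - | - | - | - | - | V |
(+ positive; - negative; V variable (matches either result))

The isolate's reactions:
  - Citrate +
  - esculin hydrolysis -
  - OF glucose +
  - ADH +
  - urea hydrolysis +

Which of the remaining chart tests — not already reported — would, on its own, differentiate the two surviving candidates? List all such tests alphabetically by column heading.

esculin hydrolysis -: excludes Elizabethkingia meningoseptica, Stenotrophomonas maltophilia — 8 left.
OF glucose +: excludes Alcaligenes faecalis, Acinetobacter lwoffii — 6 left.
Citrate +: all 6 remaining candidates are consistent.
urea hydrolysis +: excludes Acinetobacter baumannii, Achromobacter xylosoxidans, Pseudomonas putida — 3 left.
ADH +: excludes Burkholderia cepacia — 2 left.
Two candidates remain: Burkholderia pseudomallei and Pseudomonas fluorescens.
  Pigment: Burkholderia pseudomallei -, Pseudomonas fluorescens + — discriminates.
  Motility: + vs + — same for both, does not separate.
  Nitrate: + vs V — variable for at least one, does not separate.

Pigment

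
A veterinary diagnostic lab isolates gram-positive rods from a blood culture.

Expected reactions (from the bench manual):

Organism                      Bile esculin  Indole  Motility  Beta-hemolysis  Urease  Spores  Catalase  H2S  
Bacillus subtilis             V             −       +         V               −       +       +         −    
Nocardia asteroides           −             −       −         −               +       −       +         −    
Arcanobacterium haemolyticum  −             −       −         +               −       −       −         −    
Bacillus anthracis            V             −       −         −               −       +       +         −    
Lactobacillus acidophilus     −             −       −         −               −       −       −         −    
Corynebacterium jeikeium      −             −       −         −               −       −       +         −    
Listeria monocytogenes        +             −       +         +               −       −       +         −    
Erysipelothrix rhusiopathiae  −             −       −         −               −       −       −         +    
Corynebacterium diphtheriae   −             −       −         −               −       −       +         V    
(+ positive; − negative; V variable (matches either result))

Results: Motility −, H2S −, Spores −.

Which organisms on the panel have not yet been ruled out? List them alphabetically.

Arcanobacterium haemolyticum, Corynebacterium diphtheriae, Corynebacterium jeikeium, Lactobacillus acidophilus, Nocardia asteroides

H2S −: excludes Erysipelothrix rhusiopathiae — 8 left.
Motility −: excludes Bacillus subtilis, Listeria monocytogenes — 6 left.
Spores −: excludes Bacillus anthracis — 5 left.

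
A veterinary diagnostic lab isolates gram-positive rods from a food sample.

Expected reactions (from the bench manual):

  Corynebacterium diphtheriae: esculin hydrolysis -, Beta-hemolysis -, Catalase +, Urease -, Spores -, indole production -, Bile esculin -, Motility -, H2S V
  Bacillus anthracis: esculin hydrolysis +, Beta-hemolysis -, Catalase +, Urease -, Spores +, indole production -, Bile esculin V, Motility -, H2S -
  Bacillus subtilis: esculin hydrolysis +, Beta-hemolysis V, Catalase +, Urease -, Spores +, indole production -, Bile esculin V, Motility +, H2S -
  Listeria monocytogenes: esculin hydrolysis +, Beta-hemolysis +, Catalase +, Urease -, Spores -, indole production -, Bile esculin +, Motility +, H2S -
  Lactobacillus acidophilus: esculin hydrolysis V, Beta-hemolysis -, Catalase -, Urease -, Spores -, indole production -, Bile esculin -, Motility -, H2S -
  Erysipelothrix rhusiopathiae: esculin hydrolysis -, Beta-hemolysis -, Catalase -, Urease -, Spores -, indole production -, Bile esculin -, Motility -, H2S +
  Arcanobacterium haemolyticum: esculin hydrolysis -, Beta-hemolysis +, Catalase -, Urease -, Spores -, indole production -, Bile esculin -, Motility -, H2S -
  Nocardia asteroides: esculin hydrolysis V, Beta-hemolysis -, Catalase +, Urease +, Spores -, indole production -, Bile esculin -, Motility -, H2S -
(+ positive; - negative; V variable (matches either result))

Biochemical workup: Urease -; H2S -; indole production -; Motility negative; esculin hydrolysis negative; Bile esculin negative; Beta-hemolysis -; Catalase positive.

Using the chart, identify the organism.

Corynebacterium diphtheriae

Bile esculin -: excludes Listeria monocytogenes — 7 left.
Beta-hemolysis -: excludes Arcanobacterium haemolyticum — 6 left.
Catalase +: excludes Lactobacillus acidophilus, Erysipelothrix rhusiopathiae — 4 left.
Motility -: excludes Bacillus subtilis — 3 left.
esculin hydrolysis -: excludes Bacillus anthracis — 2 left.
indole production -: all 2 remaining candidates are consistent.
H2S -: all 2 remaining candidates are consistent.
Urease -: excludes Nocardia asteroides — 1 left.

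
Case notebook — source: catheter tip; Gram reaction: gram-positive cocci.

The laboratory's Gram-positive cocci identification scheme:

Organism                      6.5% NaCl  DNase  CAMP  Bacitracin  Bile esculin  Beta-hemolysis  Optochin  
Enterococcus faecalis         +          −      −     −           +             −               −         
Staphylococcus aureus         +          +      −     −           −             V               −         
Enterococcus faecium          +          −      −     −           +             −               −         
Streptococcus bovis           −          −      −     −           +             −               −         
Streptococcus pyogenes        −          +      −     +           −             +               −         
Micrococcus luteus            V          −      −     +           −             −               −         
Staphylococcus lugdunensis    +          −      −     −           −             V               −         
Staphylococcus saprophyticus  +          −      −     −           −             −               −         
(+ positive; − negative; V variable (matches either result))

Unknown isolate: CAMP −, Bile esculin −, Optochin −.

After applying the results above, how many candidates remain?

5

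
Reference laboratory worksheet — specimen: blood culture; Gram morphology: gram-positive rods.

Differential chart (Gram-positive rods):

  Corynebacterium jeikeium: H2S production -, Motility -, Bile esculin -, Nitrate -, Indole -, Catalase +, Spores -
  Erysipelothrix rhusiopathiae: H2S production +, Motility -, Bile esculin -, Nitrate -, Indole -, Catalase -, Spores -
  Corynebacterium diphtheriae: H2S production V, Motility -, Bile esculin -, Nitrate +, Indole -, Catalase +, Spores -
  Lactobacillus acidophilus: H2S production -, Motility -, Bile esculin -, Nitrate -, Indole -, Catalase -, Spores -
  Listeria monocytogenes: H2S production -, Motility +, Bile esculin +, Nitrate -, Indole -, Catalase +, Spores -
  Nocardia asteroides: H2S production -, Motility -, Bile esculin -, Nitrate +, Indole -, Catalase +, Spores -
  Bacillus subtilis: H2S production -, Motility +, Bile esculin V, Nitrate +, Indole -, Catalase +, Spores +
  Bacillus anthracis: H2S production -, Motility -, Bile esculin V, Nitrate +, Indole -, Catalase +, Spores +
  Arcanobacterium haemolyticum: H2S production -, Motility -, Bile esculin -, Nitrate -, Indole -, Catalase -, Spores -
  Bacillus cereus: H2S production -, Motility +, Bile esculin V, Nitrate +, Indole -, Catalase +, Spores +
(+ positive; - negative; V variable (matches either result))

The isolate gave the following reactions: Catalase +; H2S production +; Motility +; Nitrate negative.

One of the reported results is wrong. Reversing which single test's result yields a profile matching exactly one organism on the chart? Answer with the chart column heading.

H2S production

As reported, no row in the chart matches all 4 reactions.
Reversing Nitrate → still no organism matches.
Reversing H2S production (to -) → unique match: Listeria monocytogenes.
Reversing Motility → still no organism matches.
Reversing Catalase → still no organism matches.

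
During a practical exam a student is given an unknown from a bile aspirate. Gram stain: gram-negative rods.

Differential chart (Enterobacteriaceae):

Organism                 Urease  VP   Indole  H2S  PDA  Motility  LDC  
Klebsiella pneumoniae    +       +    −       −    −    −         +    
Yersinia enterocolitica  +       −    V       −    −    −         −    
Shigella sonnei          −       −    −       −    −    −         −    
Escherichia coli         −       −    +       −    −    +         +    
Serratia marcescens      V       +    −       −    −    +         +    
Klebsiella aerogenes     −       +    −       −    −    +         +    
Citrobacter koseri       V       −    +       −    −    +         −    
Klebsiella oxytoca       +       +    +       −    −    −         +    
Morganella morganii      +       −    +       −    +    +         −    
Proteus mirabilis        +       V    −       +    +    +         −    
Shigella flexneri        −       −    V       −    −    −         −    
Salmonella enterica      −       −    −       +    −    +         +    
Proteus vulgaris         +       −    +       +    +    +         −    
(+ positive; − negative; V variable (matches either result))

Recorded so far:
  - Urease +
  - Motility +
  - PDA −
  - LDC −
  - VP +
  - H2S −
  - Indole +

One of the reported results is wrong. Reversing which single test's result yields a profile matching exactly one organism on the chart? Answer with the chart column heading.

As reported, no row in the chart matches all 7 reactions.
Reversing Motility → still no organism matches.
Reversing PDA → still no organism matches.
Reversing H2S → still no organism matches.
Reversing VP (to −) → unique match: Citrobacter koseri.
Reversing Indole → still no organism matches.
Reversing LDC → still no organism matches.
Reversing Urease → still no organism matches.

VP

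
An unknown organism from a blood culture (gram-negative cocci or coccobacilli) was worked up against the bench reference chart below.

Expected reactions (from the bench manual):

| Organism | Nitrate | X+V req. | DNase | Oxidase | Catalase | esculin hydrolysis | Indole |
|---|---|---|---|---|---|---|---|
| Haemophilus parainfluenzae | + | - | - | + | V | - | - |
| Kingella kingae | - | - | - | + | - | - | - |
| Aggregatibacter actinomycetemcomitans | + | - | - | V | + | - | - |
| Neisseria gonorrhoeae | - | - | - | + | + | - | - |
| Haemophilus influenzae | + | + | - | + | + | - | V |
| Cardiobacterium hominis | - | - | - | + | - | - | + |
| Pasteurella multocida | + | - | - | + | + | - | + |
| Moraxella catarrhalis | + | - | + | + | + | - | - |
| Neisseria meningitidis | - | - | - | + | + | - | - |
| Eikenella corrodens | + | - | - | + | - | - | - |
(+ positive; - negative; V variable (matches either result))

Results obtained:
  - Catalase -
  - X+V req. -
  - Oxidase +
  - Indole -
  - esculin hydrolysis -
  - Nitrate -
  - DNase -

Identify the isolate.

Kingella kingae

esculin hydrolysis -: all 10 remaining candidates are consistent.
Nitrate -: excludes 6 organisms — 4 left.
Catalase -: excludes Neisseria gonorrhoeae, Neisseria meningitidis — 2 left.
Indole -: excludes Cardiobacterium hominis — 1 left.
DNase -: the one remaining candidate is consistent.
X+V req. -: the one remaining candidate is consistent.
Oxidase +: the one remaining candidate is consistent.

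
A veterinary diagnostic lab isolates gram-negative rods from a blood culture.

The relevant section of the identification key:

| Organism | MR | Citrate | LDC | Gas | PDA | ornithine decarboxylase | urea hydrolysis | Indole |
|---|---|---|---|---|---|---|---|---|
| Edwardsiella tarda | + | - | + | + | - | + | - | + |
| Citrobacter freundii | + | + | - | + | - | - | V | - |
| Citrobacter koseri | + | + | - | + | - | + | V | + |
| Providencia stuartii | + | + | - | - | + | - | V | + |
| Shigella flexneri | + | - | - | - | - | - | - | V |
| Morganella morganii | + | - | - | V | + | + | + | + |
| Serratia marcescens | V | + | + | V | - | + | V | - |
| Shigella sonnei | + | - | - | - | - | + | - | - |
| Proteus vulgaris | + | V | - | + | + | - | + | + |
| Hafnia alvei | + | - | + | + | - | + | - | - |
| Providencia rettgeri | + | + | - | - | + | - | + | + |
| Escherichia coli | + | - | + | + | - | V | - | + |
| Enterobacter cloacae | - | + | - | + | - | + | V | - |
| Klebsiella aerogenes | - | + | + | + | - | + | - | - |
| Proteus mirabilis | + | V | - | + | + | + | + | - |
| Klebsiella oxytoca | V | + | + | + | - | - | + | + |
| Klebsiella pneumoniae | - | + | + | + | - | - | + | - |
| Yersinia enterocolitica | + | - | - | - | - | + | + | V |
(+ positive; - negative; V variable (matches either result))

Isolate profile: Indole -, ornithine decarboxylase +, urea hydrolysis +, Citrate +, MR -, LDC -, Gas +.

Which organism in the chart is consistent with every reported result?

Gas +: excludes 5 organisms — 13 left.
LDC -: excludes 7 organisms — 6 left.
ornithine decarboxylase +: excludes Citrobacter freundii, Proteus vulgaris — 4 left.
Citrate +: excludes Morganella morganii — 3 left.
Indole -: excludes Citrobacter koseri — 2 left.
urea hydrolysis +: all 2 remaining candidates are consistent.
MR -: excludes Proteus mirabilis — 1 left.

Enterobacter cloacae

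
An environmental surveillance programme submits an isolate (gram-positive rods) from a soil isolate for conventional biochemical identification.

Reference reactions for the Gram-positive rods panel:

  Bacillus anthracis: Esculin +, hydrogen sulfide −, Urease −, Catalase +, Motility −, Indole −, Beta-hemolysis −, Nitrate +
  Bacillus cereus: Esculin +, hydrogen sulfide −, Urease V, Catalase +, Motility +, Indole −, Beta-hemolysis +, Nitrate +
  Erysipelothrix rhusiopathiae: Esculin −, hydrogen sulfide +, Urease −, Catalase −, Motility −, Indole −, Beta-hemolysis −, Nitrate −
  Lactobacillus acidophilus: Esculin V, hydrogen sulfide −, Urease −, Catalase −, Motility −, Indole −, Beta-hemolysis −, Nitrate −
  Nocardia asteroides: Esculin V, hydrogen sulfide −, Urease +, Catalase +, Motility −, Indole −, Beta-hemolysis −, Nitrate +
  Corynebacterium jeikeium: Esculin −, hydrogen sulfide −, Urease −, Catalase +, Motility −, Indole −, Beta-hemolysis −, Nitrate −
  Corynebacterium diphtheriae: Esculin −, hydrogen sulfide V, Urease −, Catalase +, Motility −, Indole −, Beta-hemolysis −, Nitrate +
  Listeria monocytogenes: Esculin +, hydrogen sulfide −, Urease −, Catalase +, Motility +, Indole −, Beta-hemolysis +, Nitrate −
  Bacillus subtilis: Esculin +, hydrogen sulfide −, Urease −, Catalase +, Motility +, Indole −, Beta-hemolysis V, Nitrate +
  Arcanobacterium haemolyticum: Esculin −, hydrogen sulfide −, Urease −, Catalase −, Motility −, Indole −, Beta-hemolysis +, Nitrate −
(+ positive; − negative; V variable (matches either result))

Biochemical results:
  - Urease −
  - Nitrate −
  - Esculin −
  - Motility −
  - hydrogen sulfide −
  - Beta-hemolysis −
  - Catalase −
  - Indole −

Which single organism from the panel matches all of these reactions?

Lactobacillus acidophilus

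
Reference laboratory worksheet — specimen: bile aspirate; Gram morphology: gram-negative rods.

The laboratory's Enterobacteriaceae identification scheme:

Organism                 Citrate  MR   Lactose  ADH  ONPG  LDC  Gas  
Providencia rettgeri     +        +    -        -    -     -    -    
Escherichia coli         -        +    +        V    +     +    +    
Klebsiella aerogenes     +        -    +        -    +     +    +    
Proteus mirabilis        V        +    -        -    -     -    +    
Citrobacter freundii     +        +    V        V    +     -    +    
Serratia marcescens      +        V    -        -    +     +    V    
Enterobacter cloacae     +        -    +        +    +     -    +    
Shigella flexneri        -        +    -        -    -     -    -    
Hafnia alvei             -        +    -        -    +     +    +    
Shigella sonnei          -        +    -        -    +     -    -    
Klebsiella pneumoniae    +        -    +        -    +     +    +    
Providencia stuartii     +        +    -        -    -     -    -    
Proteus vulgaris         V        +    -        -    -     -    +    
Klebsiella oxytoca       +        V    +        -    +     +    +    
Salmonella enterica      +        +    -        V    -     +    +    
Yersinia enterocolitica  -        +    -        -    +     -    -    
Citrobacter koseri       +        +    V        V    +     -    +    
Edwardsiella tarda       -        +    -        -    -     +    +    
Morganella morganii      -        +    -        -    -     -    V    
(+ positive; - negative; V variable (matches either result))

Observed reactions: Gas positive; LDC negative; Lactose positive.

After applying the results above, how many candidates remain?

Gas +: excludes 5 organisms — 14 left.
LDC -: excludes 8 organisms — 6 left.
Lactose +: excludes Proteus mirabilis, Proteus vulgaris, Morganella morganii — 3 left.
Still consistent: Citrobacter freundii, Citrobacter koseri, Enterobacter cloacae.

3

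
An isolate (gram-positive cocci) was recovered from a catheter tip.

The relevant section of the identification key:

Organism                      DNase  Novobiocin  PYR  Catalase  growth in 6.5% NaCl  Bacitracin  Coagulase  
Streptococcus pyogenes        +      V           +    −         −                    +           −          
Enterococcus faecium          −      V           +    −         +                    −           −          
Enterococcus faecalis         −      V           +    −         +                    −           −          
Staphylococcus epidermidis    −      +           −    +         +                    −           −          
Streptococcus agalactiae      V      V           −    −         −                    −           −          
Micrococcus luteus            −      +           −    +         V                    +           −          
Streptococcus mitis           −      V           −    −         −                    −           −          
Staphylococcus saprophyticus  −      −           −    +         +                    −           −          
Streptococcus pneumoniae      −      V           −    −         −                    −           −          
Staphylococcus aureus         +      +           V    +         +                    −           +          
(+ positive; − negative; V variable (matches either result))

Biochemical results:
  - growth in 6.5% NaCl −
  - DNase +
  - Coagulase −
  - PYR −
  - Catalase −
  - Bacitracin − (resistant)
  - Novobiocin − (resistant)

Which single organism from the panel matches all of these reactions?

DNase +: excludes 7 organisms — 3 left.
growth in 6.5% NaCl −: excludes Staphylococcus aureus — 2 left.
Bacitracin −: excludes Streptococcus pyogenes — 1 left.
PYR −: the one remaining candidate is consistent.
Novobiocin −: the one remaining candidate is consistent.
Coagulase −: the one remaining candidate is consistent.
Catalase −: the one remaining candidate is consistent.

Streptococcus agalactiae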